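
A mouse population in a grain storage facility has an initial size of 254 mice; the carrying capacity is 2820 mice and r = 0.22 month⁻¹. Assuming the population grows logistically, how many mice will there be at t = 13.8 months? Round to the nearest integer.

A = (K − N₀)/N₀ = (2820 − 254)/254 = 10.102.
N(t) = K/(1 + A·e^(−rt)) = 2820/(1 + 10.102×e^(−0.22×13.8)).
e^(−3.036) = 0.048027; denominator = 1 + 10.102×0.048027 = 1.4852.
N = 2820/1.4852 = 1898.76.

1899 mice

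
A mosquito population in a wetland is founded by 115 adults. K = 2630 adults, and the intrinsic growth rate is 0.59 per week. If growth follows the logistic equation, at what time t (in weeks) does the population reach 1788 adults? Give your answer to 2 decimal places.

A = (K − N₀)/N₀ = (2630 − 115)/115 = 21.87.
Solve 2630/(1 + 21.87·e^(−0.59t)) = 1788: 1 + 21.87·e^(−0.59t) = 1.4709, so e^(−0.59t) = 0.021533.
−0.59·t = ln(0.021533) = -3.8382, so t = 3.8382/0.59 = 6.5054.

6.51 weeks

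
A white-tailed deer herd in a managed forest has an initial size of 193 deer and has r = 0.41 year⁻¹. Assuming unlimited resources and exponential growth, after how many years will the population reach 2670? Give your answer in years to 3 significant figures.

Set N₀·e^(rt) = 2670: e^(0.41·t) = 2670/193 = 13.834.
0.41·t = ln(13.834) = 2.6271, so t = 2.6271/0.41 = 6.4077.

6.41 years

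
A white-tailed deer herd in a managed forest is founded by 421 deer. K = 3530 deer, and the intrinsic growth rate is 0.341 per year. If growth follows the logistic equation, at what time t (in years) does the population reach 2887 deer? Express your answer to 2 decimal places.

10.27 years

A = (K − N₀)/N₀ = (3530 − 421)/421 = 7.3848.
Solve 3530/(1 + 7.3848·e^(−0.341t)) = 2887: 1 + 7.3848·e^(−0.341t) = 1.2227, so e^(−0.341t) = 0.0301596.
−0.341·t = ln(0.0301596) = -3.5013, so t = 3.5013/0.341 = 10.268.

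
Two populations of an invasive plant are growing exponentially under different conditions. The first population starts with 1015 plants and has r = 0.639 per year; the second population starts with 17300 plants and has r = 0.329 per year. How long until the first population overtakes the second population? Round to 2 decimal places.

Set 1015·e^(0.639t) = 17300·e^(0.329t).
e^((0.639 − 0.329)t) = 17300/1015 → e^(0.31·t) = 17.044.
0.31·t = ln(17.044) = 2.8358, so t = 2.8358/0.31 = 9.1478.

9.15 years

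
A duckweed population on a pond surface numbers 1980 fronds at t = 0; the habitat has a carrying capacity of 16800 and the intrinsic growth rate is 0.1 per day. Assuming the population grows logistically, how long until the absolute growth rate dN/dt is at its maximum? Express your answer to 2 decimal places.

20.13 days

Logistic growth is fastest at N = K/2 = 8400.
A = (K − N₀)/N₀ = 7.4848. Set K/(1 + A·e^(−rt)) = K/2 → A·e^(−rt) = 1.
e^(−0.1t) = 1/7.4848 = 0.133603, so t = ln(7.4848)/0.1 = 2.0129/0.1 = 20.129.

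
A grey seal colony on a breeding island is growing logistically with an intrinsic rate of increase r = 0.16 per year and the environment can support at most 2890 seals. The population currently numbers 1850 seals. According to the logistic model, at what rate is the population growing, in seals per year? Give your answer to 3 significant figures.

dN/dt = rN(1 − N/K) = 0.16 × 1850 × (1 − 1850/2890).
1 − 1850/2890 = 0.35986; dN/dt = 0.16 × 1850 × 0.35986 = 106.52.

107 seals per year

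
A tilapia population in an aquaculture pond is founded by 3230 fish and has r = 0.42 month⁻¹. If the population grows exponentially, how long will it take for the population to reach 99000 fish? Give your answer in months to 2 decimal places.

Set N₀·e^(rt) = 99000: e^(0.42·t) = 99000/3230 = 30.65.
0.42·t = ln(30.65) = 3.4226, so t = 3.4226/0.42 = 8.1491.

8.15 months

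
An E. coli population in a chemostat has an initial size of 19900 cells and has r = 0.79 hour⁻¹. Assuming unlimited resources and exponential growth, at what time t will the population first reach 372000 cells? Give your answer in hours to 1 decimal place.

3.7 hours

Set N₀·e^(rt) = 372000: e^(0.79·t) = 372000/19900 = 18.693.
0.79·t = ln(18.693) = 2.9282, so t = 2.9282/0.79 = 3.7065.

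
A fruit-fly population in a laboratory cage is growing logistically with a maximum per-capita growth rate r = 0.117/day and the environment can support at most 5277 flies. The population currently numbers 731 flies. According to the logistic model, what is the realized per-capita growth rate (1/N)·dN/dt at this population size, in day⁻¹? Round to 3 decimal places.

(1/N)·dN/dt = r(1 − N/K) = 0.117 × (1 − 731/5277).
= 0.117 × 0.86147 = 0.10079.

0.101 per day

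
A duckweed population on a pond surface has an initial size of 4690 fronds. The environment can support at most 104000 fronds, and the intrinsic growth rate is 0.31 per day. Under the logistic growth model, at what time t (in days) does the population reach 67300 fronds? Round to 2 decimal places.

11.80 days

A = (K − N₀)/N₀ = (104000 − 4690)/4690 = 21.175.
Solve 104000/(1 + 21.175·e^(−0.31t)) = 67300: 1 + 21.175·e^(−0.31t) = 1.5453, so e^(−0.31t) = 0.0257532.
−0.31·t = ln(0.0257532) = -3.6592, so t = 3.6592/0.31 = 11.804.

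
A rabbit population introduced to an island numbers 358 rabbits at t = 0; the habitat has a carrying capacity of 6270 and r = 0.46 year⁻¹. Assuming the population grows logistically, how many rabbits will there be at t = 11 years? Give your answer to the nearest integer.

A = (K − N₀)/N₀ = (6270 − 358)/358 = 16.514.
N(t) = K/(1 + A·e^(−rt)) = 6270/(1 + 16.514×e^(−0.46×11)).
e^(−5.06) = 0.0063456; denominator = 1 + 16.514×0.0063456 = 1.1048.
N = 6270/1.1048 = 5675.28.

5675 rabbits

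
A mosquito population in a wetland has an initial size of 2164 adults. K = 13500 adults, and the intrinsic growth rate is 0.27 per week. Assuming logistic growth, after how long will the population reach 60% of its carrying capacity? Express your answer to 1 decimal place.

7.6 weeks

A = (K − N₀)/N₀ = (13500 − 2164)/2164 = 5.2384.
Solve 13500/(1 + 5.2384·e^(−0.27t)) = 8100: 1 + 5.2384·e^(−0.27t) = 1.6667, so e^(−0.27t) = 0.127264.
−0.27·t = ln(0.127264) = -2.0615, so t = 2.0615/0.27 = 7.6351.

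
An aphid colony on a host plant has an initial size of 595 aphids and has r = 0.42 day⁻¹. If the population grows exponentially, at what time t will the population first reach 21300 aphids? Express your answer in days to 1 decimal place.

Set N₀·e^(rt) = 21300: e^(0.42·t) = 21300/595 = 35.798.
0.42·t = ln(35.798) = 3.5779, so t = 3.5779/0.42 = 8.5188.

8.5 days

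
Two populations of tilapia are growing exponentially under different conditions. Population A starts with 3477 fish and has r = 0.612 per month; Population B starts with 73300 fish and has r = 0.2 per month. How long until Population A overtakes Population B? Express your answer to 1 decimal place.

7.4 months

Set 3477·e^(0.612t) = 73300·e^(0.2t).
e^((0.612 − 0.2)t) = 73300/3477 → e^(0.412·t) = 21.081.
0.412·t = ln(21.081) = 3.0484, so t = 3.0484/0.412 = 7.399.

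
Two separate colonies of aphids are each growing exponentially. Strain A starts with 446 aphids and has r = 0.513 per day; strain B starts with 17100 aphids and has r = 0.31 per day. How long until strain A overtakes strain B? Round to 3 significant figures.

18.0 days

Set 446·e^(0.513t) = 17100·e^(0.31t).
e^((0.513 − 0.31)t) = 17100/446 → e^(0.203·t) = 38.341.
0.203·t = ln(38.341) = 3.6465, so t = 3.6465/0.203 = 17.963.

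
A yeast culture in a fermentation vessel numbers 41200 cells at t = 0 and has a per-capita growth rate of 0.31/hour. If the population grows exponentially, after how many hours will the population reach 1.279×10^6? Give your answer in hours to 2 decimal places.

Set N₀·e^(rt) = 1.279×10^6: e^(0.31·t) = 1.279×10^6/41200 = 31.044.
0.31·t = ln(31.044) = 3.4354, so t = 3.4354/0.31 = 11.082.

11.08 hours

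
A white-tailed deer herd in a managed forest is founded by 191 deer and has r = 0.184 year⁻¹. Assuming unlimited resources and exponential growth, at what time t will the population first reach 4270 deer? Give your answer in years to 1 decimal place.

16.9 years

Set N₀·e^(rt) = 4270: e^(0.184·t) = 4270/191 = 22.356.
0.184·t = ln(22.356) = 3.1071, so t = 3.1071/0.184 = 16.886.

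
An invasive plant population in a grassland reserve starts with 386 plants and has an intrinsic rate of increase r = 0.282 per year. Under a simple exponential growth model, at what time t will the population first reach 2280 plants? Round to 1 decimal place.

Set N₀·e^(rt) = 2280: e^(0.282·t) = 2280/386 = 5.9067.
0.282·t = ln(5.9067) = 1.7761, so t = 1.7761/0.282 = 6.2982.

6.3 years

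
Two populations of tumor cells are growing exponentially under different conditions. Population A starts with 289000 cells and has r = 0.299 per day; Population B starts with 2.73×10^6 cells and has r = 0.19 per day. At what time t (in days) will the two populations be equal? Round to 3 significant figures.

Set 289000·e^(0.299t) = 2.73×10^6·e^(0.19t).
e^((0.299 − 0.19)t) = 2.73×10^6/289000 → e^(0.109·t) = 9.4464.
0.109·t = ln(9.4464) = 2.2456, so t = 2.2456/0.109 = 20.602.

20.6 days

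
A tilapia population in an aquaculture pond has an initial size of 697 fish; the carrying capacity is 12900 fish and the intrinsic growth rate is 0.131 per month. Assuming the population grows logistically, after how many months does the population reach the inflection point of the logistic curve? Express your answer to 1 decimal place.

21.9 months

Logistic growth is fastest at N = K/2 = 6450.
A = (K − N₀)/N₀ = 17.508. Set K/(1 + A·e^(−rt)) = K/2 → A·e^(−rt) = 1.
e^(−0.131t) = 1/17.508 = 0.0571171, so t = ln(17.508)/0.131 = 2.8627/0.131 = 21.852.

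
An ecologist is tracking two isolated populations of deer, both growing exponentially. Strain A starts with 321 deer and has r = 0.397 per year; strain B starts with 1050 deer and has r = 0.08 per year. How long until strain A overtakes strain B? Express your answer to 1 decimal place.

3.7 years

Set 321·e^(0.397t) = 1050·e^(0.08t).
e^((0.397 − 0.08)t) = 1050/321 → e^(0.317·t) = 3.271.
0.317·t = ln(3.271) = 1.1851, so t = 1.1851/0.317 = 3.7385.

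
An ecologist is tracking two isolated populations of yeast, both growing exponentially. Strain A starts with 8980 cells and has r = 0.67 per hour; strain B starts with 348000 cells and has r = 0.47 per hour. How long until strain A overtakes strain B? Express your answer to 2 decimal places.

Set 8980·e^(0.67t) = 348000·e^(0.47t).
e^((0.67 − 0.47)t) = 348000/8980 → e^(0.2·t) = 38.753.
0.2·t = ln(38.753) = 3.6572, so t = 3.6572/0.2 = 18.286.

18.29 hours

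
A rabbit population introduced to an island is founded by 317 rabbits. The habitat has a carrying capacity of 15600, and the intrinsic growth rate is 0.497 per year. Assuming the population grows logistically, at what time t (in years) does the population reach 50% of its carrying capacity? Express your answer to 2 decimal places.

A = (K − N₀)/N₀ = (15600 − 317)/317 = 48.211.
Solve 15600/(1 + 48.211·e^(−0.497t)) = 7800: 1 + 48.211·e^(−0.497t) = 2, so e^(−0.497t) = 0.020742.
−0.497·t = ln(0.020742) = -3.8756, so t = 3.8756/0.497 = 7.798.

7.80 years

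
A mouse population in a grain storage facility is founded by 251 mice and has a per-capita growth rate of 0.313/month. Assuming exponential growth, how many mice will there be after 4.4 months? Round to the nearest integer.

N(t) = N₀·e^(rt) = 251 × e^(0.313×4.4) = 251 × e^1.377.
e^1.377 ≈ 3.9638, so N ≈ 251 × 3.9638 = 994.911.

995 mice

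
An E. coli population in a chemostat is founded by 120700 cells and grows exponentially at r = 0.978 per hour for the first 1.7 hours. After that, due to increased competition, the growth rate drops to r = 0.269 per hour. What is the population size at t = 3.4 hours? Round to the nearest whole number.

Phase 1: N(1.7) = 120700·e^(0.978×1.7) = 120700·e^1.663 = 636451.
Phase 2 runs for 3.4 − 1.7 = 1.7 hours at r = 0.269.
N(3.4) = 636451·e^(0.269×1.7) = 636451·e^0.4573 = 1.005468×10^6.

1005468 cells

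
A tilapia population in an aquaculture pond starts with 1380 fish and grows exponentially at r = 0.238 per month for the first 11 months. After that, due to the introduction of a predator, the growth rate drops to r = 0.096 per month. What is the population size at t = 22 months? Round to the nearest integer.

Phase 1: N(11) = 1380·e^(0.238×11) = 1380·e^2.618 = 18917.4.
Phase 2 runs for 22 − 11 = 11 months at r = 0.096.
N(22) = 18917.4·e^(0.096×11) = 18917.4·e^1.056 = 54384.7.

54385 fish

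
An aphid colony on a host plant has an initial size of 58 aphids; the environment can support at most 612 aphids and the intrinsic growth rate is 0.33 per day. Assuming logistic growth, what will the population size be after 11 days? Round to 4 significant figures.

488.3 aphids

A = (K − N₀)/N₀ = (612 − 58)/58 = 9.5517.
N(t) = K/(1 + A·e^(−rt)) = 612/(1 + 9.5517×e^(−0.33×11)).
e^(−3.63) = 0.026516; denominator = 1 + 9.5517×0.026516 = 1.2533.
N = 612/1.2533 = 488.32.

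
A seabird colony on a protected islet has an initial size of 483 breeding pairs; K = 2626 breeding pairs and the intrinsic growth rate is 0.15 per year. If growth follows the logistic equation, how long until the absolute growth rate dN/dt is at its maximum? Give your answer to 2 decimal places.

9.93 years

Logistic growth is fastest at N = K/2 = 1313.
A = (K − N₀)/N₀ = 4.4369. Set K/(1 + A·e^(−rt)) = K/2 → A·e^(−rt) = 1.
e^(−0.15t) = 1/4.4369 = 0.225385, so t = ln(4.4369)/0.15 = 1.4899/0.15 = 9.933.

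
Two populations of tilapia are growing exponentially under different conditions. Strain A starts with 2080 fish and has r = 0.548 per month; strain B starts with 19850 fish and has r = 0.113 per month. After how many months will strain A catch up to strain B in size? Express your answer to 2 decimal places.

Set 2080·e^(0.548t) = 19850·e^(0.113t).
e^((0.548 − 0.113)t) = 19850/2080 → e^(0.435·t) = 9.5433.
0.435·t = ln(9.5433) = 2.2558, so t = 2.2558/0.435 = 5.1858.

5.19 months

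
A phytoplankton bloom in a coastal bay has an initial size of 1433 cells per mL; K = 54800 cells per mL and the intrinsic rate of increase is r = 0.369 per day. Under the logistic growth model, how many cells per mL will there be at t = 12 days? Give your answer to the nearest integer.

37934 cells per mL

A = (K − N₀)/N₀ = (54800 − 1433)/1433 = 37.241.
N(t) = K/(1 + A·e^(−rt)) = 54800/(1 + 37.241×e^(−0.369×12)).
e^(−4.428) = 0.011938; denominator = 1 + 37.241×0.011938 = 1.4446.
N = 54800/1.4446 = 37934.3.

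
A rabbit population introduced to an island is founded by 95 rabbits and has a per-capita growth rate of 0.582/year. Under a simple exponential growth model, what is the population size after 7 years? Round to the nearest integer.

5585 rabbits

N(t) = N₀·e^(rt) = 95 × e^(0.582×7) = 95 × e^4.074.
e^4.074 ≈ 58.792, so N ≈ 95 × 58.792 = 5585.21.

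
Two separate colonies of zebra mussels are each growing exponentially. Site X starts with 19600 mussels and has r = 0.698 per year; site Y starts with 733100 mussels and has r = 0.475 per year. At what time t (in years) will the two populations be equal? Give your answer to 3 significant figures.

Set 19600·e^(0.698t) = 733100·e^(0.475t).
e^((0.698 − 0.475)t) = 733100/19600 → e^(0.223·t) = 37.403.
0.223·t = ln(37.403) = 3.6218, so t = 3.6218/0.223 = 16.241.

16.2 years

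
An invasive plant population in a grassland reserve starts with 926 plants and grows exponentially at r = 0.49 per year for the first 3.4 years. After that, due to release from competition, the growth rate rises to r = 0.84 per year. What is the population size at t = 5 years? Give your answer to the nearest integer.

Phase 1: N(3.4) = 926·e^(0.49×3.4) = 926·e^1.666 = 4899.43.
Phase 2 runs for 5 − 3.4 = 1.6 years at r = 0.84.
N(5) = 4899.43·e^(0.84×1.6) = 4899.43·e^1.344 = 18786.1.

18786 plants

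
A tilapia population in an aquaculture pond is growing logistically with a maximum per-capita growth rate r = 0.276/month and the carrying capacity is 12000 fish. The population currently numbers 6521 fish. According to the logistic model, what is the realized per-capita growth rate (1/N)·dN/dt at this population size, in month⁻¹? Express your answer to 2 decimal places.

(1/N)·dN/dt = r(1 − N/K) = 0.276 × (1 − 6521/12000).
= 0.276 × 0.45658 = 0.12602.

0.13 per month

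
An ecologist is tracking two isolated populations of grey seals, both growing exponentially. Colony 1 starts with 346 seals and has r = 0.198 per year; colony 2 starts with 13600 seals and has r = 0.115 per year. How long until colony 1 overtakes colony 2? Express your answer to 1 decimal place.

Set 346·e^(0.198t) = 13600·e^(0.115t).
e^((0.198 − 0.115)t) = 13600/346 → e^(0.083·t) = 39.306.
0.083·t = ln(39.306) = 3.6714, so t = 3.6714/0.083 = 44.234.

44.2 years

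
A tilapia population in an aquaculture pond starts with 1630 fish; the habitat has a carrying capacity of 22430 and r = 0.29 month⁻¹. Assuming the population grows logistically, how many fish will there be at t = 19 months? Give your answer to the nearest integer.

21329 fish

A = (K − N₀)/N₀ = (22430 − 1630)/1630 = 12.761.
N(t) = K/(1 + A·e^(−rt)) = 22430/(1 + 12.761×e^(−0.29×19)).
e^(−5.51) = 0.0040461; denominator = 1 + 12.761×0.0040461 = 1.0516.
N = 22430/1.0516 = 21328.8.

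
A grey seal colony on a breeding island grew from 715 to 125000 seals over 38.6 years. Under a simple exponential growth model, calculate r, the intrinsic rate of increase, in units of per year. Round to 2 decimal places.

0.13 per year

From N(t) = N₀·e^(rt): e^(r·38.6) = 125000/715 = 174.83.
r·38.6 = ln(174.83) = 5.1638, so r = 5.1638/38.6 = 0.13378.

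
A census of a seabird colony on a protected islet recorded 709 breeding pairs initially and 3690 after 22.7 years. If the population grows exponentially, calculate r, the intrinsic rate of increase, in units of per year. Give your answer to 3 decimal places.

From N(t) = N₀·e^(rt): e^(r·22.7) = 3690/709 = 5.2045.
r·22.7 = ln(5.2045) = 1.6495, so r = 1.6495/22.7 = 0.072666.

0.073 per year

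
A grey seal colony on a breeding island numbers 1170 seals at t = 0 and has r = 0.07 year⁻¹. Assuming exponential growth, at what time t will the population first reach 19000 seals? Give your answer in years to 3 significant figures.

Set N₀·e^(rt) = 19000: e^(0.07·t) = 19000/1170 = 16.239.
0.07·t = ln(16.239) = 2.7874, so t = 2.7874/0.07 = 39.821.

39.8 years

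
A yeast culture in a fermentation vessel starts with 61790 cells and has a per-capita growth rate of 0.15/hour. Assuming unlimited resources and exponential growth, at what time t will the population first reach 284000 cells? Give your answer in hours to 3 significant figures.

Set N₀·e^(rt) = 284000: e^(0.15·t) = 284000/61790 = 4.5962.
0.15·t = ln(4.5962) = 1.5252, so t = 1.5252/0.15 = 10.168.

10.2 hours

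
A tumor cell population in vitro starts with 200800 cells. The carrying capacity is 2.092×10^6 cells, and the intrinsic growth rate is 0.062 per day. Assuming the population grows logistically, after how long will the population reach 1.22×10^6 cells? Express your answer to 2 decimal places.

A = (K − N₀)/N₀ = (2.092×10^6 − 200800)/200800 = 9.4183.
Solve 2.092×10^6/(1 + 9.4183·e^(−0.062t)) = 1.22×10^6: 1 + 9.4183·e^(−0.062t) = 1.7148, so e^(−0.062t) = 0.0758897.
−0.062·t = ln(0.0758897) = -2.5785, so t = 2.5785/0.062 = 41.588.

41.59 days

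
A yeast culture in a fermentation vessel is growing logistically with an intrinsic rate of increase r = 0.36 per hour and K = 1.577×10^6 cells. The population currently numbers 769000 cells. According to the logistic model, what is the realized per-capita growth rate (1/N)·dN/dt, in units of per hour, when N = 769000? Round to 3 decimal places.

0.184 per hour

(1/N)·dN/dt = r(1 − N/K) = 0.36 × (1 − 769000/1.577×10^6).
= 0.36 × 0.51237 = 0.18445.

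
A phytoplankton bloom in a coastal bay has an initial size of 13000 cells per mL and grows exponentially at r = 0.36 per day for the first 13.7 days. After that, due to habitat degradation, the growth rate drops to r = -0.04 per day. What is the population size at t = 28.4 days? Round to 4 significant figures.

1001000 cells per mL

Phase 1: N(13.7) = 13000·e^(0.36×13.7) = 13000·e^4.932 = 1.802535×10^6.
Phase 2 runs for 28.4 − 13.7 = 14.7 days at r = -0.04.
N(28.4) = 1.802535×10^6·e^(-0.04×14.7) = 1.802535×10^6·e^-0.588 = 1.001195×10^6.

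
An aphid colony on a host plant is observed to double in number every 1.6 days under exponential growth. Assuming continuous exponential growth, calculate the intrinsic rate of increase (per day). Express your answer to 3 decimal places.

r = ln(2)/t_d = 0.6931/1.6 = 0.43322.

0.433 per day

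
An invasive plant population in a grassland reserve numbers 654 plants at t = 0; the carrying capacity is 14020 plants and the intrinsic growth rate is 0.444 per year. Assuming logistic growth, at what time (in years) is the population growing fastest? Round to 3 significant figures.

6.80 years

Logistic growth is fastest at N = K/2 = 7010.
A = (K − N₀)/N₀ = 20.437. Set K/(1 + A·e^(−rt)) = K/2 → A·e^(−rt) = 1.
e^(−0.444t) = 1/20.437 = 0.0489301, so t = ln(20.437)/0.444 = 3.0174/0.444 = 6.7959.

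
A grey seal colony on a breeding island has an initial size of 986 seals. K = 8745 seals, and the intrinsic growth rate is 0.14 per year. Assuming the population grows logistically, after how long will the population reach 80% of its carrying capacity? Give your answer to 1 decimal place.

A = (K − N₀)/N₀ = (8745 − 986)/986 = 7.8692.
Solve 8745/(1 + 7.8692·e^(−0.14t)) = 6996: 1 + 7.8692·e^(−0.14t) = 1.25, so e^(−0.14t) = 0.0317696.
−0.14·t = ln(0.0317696) = -3.4492, so t = 3.4492/0.14 = 24.637.

24.6 years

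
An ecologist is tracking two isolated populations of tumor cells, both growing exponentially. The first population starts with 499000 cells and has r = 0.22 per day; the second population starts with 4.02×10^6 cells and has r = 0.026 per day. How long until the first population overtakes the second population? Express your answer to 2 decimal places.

Set 499000·e^(0.22t) = 4.02×10^6·e^(0.026t).
e^((0.22 − 0.026)t) = 4.02×10^6/499000 → e^(0.194·t) = 8.0561.
0.194·t = ln(8.0561) = 2.0864, so t = 2.0864/0.194 = 10.755.

10.75 days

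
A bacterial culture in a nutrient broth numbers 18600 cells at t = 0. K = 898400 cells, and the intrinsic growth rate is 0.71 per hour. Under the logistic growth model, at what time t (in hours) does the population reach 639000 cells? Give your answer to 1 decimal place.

6.7 hours

A = (K − N₀)/N₀ = (898400 − 18600)/18600 = 47.301.
Solve 898400/(1 + 47.301·e^(−0.71t)) = 639000: 1 + 47.301·e^(−0.71t) = 1.4059, so e^(−0.71t) = 0.00858219.
−0.71·t = ln(0.00858219) = -4.7581, so t = 4.7581/0.71 = 6.7015.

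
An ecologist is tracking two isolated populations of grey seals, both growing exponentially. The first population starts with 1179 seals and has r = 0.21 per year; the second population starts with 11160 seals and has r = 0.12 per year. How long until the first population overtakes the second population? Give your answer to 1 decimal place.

25.0 years

Set 1179·e^(0.21t) = 11160·e^(0.12t).
e^((0.21 − 0.12)t) = 11160/1179 → e^(0.09·t) = 9.4656.
0.09·t = ln(9.4656) = 2.2477, so t = 2.2477/0.09 = 24.974.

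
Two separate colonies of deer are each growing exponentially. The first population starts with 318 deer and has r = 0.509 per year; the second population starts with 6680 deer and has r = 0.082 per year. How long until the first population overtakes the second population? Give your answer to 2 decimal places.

7.13 years

Set 318·e^(0.509t) = 6680·e^(0.082t).
e^((0.509 − 0.082)t) = 6680/318 → e^(0.427·t) = 21.006.
0.427·t = ln(21.006) = 3.0448, so t = 3.0448/0.427 = 7.1307.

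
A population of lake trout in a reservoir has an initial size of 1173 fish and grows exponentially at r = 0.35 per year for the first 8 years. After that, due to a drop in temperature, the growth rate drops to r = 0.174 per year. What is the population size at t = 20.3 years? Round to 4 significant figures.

Phase 1: N(8) = 1173·e^(0.35×8) = 1173·e^2.8 = 19289.6.
Phase 2 runs for 20.3 − 8 = 12.3 years at r = 0.174.
N(20.3) = 19289.6·e^(0.174×12.3) = 19289.6·e^2.14 = 163983.

164000 fish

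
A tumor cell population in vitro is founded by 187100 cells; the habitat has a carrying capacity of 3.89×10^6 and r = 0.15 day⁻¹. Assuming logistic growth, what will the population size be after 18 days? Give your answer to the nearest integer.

A = (K − N₀)/N₀ = (3.89×10^6 − 187100)/187100 = 19.791.
N(t) = K/(1 + A·e^(−rt)) = 3.89×10^6/(1 + 19.791×e^(−0.15×18)).
e^(−2.7) = 0.067206; denominator = 1 + 19.791×0.067206 = 2.3301.
N = 3.89×10^6/2.3301 = 1.669481×10^6.

1669481 cells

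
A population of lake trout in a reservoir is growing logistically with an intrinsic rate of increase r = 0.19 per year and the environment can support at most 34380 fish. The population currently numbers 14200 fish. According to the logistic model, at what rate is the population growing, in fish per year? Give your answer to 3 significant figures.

1580 fish per year

dN/dt = rN(1 − N/K) = 0.19 × 14200 × (1 − 14200/34380).
1 − 14200/34380 = 0.58697; dN/dt = 0.19 × 14200 × 0.58697 = 1583.6.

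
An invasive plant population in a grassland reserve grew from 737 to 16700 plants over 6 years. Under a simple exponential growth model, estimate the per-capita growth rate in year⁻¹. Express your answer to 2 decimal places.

0.52 per year

From N(t) = N₀·e^(rt): e^(r·6) = 16700/737 = 22.659.
r·6 = ln(22.659) = 3.1206, so r = 3.1206/6 = 0.5201.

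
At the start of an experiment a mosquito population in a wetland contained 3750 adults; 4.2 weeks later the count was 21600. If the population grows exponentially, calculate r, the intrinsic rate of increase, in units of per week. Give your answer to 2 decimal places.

0.42 per week

From N(t) = N₀·e^(rt): e^(r·4.2) = 21600/3750 = 5.76.
r·4.2 = ln(5.76) = 1.7509, so r = 1.7509/4.2 = 0.41689.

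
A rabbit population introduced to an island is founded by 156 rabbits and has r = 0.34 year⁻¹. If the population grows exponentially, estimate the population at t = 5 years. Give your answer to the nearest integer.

854 rabbits

N(t) = N₀·e^(rt) = 156 × e^(0.34×5) = 156 × e^1.7.
e^1.7 ≈ 5.4739, so N ≈ 156 × 5.4739 = 853.936.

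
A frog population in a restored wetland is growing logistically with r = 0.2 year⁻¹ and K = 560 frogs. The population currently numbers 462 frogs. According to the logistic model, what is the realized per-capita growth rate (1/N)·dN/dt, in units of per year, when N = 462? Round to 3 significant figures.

0.0350 per year

(1/N)·dN/dt = r(1 − N/K) = 0.2 × (1 − 462/560).
= 0.2 × 0.175 = 0.035.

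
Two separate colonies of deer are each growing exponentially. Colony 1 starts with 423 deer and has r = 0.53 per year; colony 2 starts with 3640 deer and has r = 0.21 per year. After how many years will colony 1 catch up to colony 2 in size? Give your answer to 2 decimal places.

Set 423·e^(0.53t) = 3640·e^(0.21t).
e^((0.53 − 0.21)t) = 3640/423 → e^(0.32·t) = 8.6052.
0.32·t = ln(8.6052) = 2.1524, so t = 2.1524/0.32 = 6.7261.

6.73 years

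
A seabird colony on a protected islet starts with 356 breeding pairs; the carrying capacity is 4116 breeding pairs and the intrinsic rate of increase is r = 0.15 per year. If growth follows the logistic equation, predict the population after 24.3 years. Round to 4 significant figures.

A = (K − N₀)/N₀ = (4116 − 356)/356 = 10.562.
N(t) = K/(1 + A·e^(−rt)) = 4116/(1 + 10.562×e^(−0.15×24.3)).
e^(−3.645) = 0.026121; denominator = 1 + 10.562×0.026121 = 1.2759.
N = 4116/1.2759 = 3225.99.

3226 breeding pairs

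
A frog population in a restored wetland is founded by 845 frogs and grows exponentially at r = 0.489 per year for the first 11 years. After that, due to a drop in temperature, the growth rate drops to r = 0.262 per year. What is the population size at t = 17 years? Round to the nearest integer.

Phase 1: N(11) = 845·e^(0.489×11) = 845·e^5.379 = 183201.
Phase 2 runs for 17 − 11 = 6 years at r = 0.262.
N(17) = 183201·e^(0.262×6) = 183201·e^1.572 = 882343.

882343 frogs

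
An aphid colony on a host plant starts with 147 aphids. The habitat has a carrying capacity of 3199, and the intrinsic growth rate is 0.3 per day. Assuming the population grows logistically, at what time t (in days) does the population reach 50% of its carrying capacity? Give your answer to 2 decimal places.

10.11 days

A = (K − N₀)/N₀ = (3199 − 147)/147 = 20.762.
Solve 3199/(1 + 20.762·e^(−0.3t)) = 1599.5: 1 + 20.762·e^(−0.3t) = 2, so e^(−0.3t) = 0.0481651.
−0.3·t = ln(0.0481651) = -3.0331, so t = 3.0331/0.3 = 10.11.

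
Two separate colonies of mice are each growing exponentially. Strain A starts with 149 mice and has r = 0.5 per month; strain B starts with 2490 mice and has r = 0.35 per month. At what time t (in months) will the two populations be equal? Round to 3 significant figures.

Set 149·e^(0.5t) = 2490·e^(0.35t).
e^((0.5 − 0.35)t) = 2490/149 → e^(0.15·t) = 16.711.
0.15·t = ln(16.711) = 2.8161, so t = 2.8161/0.15 = 18.774.

18.8 months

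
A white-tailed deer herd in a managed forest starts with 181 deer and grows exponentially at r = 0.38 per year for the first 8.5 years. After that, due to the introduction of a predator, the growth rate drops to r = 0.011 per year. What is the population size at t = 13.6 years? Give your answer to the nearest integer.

Phase 1: N(8.5) = 181·e^(0.38×8.5) = 181·e^3.23 = 4575.62.
Phase 2 runs for 13.6 − 8.5 = 5.1 years at r = 0.011.
N(13.6) = 4575.62·e^(0.011×5.1) = 4575.62·e^0.0561 = 4839.65.

4840 deer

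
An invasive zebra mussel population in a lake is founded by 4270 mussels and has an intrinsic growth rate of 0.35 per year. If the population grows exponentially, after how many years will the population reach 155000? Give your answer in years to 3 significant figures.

10.3 years

Set N₀·e^(rt) = 155000: e^(0.35·t) = 155000/4270 = 36.3.
0.35·t = ln(36.3) = 3.5918, so t = 3.5918/0.35 = 10.262.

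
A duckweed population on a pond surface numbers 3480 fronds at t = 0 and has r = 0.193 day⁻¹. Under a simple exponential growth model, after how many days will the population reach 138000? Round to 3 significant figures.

Set N₀·e^(rt) = 138000: e^(0.193·t) = 138000/3480 = 39.655.
0.193·t = ln(39.655) = 3.6802, so t = 3.6802/0.193 = 19.069.

19.1 days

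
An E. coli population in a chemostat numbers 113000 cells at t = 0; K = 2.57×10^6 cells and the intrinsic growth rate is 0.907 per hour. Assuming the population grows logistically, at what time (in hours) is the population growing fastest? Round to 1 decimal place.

Logistic growth is fastest at N = K/2 = 1.285×10^6.
A = (K − N₀)/N₀ = 21.743. Set K/(1 + A·e^(−rt)) = K/2 → A·e^(−rt) = 1.
e^(−0.907t) = 1/21.743 = 0.045991, so t = ln(21.743)/0.907 = 3.0793/0.907 = 3.395.

3.4 hours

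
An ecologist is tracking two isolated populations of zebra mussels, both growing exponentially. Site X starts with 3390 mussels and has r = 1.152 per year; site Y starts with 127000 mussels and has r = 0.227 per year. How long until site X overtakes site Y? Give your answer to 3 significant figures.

Set 3390·e^(1.152t) = 127000·e^(0.227t).
e^((1.152 − 0.227)t) = 127000/3390 → e^(0.925·t) = 37.463.
0.925·t = ln(37.463) = 3.6234, so t = 3.6234/0.925 = 3.9171.

3.92 years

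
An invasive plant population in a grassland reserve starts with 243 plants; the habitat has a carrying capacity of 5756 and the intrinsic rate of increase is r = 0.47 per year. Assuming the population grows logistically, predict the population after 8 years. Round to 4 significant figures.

A = (K − N₀)/N₀ = (5756 − 243)/243 = 22.687.
N(t) = K/(1 + A·e^(−rt)) = 5756/(1 + 22.687×e^(−0.47×8)).
e^(−3.76) = 0.023284; denominator = 1 + 22.687×0.023284 = 1.5282.
N = 5756/1.5282 = 3766.41.

3766 plants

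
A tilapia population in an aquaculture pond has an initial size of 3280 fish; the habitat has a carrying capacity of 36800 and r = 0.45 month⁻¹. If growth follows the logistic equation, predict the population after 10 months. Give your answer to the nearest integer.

A = (K − N₀)/N₀ = (36800 − 3280)/3280 = 10.22.
N(t) = K/(1 + A·e^(−rt)) = 36800/(1 + 10.22×e^(−0.45×10)).
e^(−4.5) = 0.011109; denominator = 1 + 10.22×0.011109 = 1.1135.
N = 36800/1.1135 = 33048.1.

33048 fish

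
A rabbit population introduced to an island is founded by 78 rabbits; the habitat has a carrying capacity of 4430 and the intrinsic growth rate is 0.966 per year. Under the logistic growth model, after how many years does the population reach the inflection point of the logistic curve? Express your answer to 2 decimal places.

4.16 years

Logistic growth is fastest at N = K/2 = 2215.
A = (K − N₀)/N₀ = 55.795. Set K/(1 + A·e^(−rt)) = K/2 → A·e^(−rt) = 1.
e^(−0.966t) = 1/55.795 = 0.0179228, so t = ln(55.795)/0.966 = 4.0217/0.966 = 4.1632.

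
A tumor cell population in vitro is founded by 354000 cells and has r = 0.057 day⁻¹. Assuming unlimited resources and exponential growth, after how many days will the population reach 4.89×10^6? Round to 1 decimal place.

46.1 days

Set N₀·e^(rt) = 4.89×10^6: e^(0.057·t) = 4.89×10^6/354000 = 13.814.
0.057·t = ln(13.814) = 2.6257, so t = 2.6257/0.057 = 46.064.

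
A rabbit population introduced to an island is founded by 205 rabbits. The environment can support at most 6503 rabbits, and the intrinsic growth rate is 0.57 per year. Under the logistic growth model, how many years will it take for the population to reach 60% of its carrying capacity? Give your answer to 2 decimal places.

6.72 years

A = (K − N₀)/N₀ = (6503 − 205)/205 = 30.722.
Solve 6503/(1 + 30.722·e^(−0.57t)) = 3901.8: 1 + 30.722·e^(−0.57t) = 1.6667, so e^(−0.57t) = 0.0217.
−0.57·t = ln(0.0217) = -3.8304, so t = 3.8304/0.57 = 6.7201.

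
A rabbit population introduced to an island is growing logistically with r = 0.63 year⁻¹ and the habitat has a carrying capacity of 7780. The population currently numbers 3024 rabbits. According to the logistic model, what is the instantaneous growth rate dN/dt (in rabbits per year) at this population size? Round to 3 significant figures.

1160 rabbits per year

dN/dt = rN(1 − N/K) = 0.63 × 3024 × (1 − 3024/7780).
1 − 3024/7780 = 0.61131; dN/dt = 0.63 × 3024 × 0.61131 = 1164.6.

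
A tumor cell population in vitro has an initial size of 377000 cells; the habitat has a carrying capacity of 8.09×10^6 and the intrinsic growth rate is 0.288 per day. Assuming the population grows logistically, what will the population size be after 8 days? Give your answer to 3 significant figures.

A = (K − N₀)/N₀ = (8.09×10^6 − 377000)/377000 = 20.459.
N(t) = K/(1 + A·e^(−rt)) = 8.09×10^6/(1 + 20.459×e^(−0.288×8)).
e^(−2.304) = 0.099859; denominator = 1 + 20.459×0.099859 = 3.043.
N = 8.09×10^6/3.043 = 2.658564×10^6.

2660000 cells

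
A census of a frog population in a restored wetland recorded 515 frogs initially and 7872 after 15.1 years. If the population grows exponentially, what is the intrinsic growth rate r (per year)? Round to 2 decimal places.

0.18 per year

From N(t) = N₀·e^(rt): e^(r·15.1) = 7872/515 = 15.285.
r·15.1 = ln(15.285) = 2.7269, so r = 2.7269/15.1 = 0.18059.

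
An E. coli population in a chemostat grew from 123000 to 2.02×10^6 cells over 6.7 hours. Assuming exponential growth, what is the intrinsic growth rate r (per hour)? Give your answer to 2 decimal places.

0.42 per hour

From N(t) = N₀·e^(rt): e^(r·6.7) = 2.02×10^6/123000 = 16.423.
r·6.7 = ln(16.423) = 2.7987, so r = 2.7987/6.7 = 0.41771.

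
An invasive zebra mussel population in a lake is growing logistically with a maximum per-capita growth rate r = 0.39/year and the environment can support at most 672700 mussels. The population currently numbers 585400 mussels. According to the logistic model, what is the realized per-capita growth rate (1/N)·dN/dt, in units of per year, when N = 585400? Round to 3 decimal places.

(1/N)·dN/dt = r(1 − N/K) = 0.39 × (1 − 585400/672700).
= 0.39 × 0.12978 = 0.050612.

0.051 per year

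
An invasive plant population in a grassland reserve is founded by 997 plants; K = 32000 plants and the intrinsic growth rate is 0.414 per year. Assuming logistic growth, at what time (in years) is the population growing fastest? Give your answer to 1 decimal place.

8.3 years

Logistic growth is fastest at N = K/2 = 16000.
A = (K − N₀)/N₀ = 31.096. Set K/(1 + A·e^(−rt)) = K/2 → A·e^(−rt) = 1.
e^(−0.414t) = 1/31.096 = 0.0321582, so t = ln(31.096)/0.414 = 3.4371/0.414 = 8.3021.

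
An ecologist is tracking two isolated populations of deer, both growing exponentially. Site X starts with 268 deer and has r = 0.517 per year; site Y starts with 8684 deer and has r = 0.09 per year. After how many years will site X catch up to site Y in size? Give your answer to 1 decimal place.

Set 268·e^(0.517t) = 8684·e^(0.09t).
e^((0.517 − 0.09)t) = 8684/268 → e^(0.427·t) = 32.403.
0.427·t = ln(32.403) = 3.4783, so t = 3.4783/0.427 = 8.1458.

8.1 years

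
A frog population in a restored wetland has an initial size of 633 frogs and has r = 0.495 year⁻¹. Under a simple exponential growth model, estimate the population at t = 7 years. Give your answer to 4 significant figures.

20240 frogs

N(t) = N₀·e^(rt) = 633 × e^(0.495×7) = 633 × e^3.465.
e^3.465 ≈ 31.976, so N ≈ 633 × 31.976 = 20241.1.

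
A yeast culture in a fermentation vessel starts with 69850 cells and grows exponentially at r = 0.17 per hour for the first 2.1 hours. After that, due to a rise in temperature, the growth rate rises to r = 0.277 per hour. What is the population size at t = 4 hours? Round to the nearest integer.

168958 cells

Phase 1: N(2.1) = 69850·e^(0.17×2.1) = 69850·e^0.357 = 99818.2.
Phase 2 runs for 4 − 2.1 = 1.9 hours at r = 0.277.
N(4) = 99818.2·e^(0.277×1.9) = 99818.2·e^0.5263 = 168958.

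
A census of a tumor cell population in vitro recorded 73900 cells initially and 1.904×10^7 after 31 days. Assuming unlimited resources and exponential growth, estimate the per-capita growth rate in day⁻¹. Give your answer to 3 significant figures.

From N(t) = N₀·e^(rt): e^(r·31) = 1.904×10^7/73900 = 257.65.
r·31 = ln(257.65) = 5.5516, so r = 5.5516/31 = 0.17908.

0.179 per day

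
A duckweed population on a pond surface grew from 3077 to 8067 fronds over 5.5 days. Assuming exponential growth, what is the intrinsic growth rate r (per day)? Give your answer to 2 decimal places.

From N(t) = N₀·e^(rt): e^(r·5.5) = 8067/3077 = 2.6217.
r·5.5 = ln(2.6217) = 0.96383, so r = 0.96383/5.5 = 0.17524.

0.18 per day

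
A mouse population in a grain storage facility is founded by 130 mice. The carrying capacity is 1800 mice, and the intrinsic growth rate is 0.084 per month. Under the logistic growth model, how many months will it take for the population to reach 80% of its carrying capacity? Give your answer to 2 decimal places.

46.90 months

A = (K − N₀)/N₀ = (1800 − 130)/130 = 12.846.
Solve 1800/(1 + 12.846·e^(−0.084t)) = 1440: 1 + 12.846·e^(−0.084t) = 1.25, so e^(−0.084t) = 0.0194611.
−0.084·t = ln(0.0194611) = -3.9393, so t = 3.9393/0.084 = 46.897.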